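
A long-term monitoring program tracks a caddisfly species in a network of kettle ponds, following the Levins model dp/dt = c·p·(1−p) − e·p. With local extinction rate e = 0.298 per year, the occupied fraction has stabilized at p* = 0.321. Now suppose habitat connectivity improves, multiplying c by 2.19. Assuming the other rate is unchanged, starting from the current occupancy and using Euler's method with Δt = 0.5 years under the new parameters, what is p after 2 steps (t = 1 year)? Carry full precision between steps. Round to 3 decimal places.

0.435

Balance c(1−p*) = e gives c = e/(1 − 0.32100) = 0.298/0.67900 = 0.43888.
Starting from p₀ = 0.32100; update p ← p + (dp/dt)·Δt with the new parameters.
t = 0.5: p = 0.32100 + (+0.05692) = 0.37792
t = 1: p = 0.37792 + (+0.05667) = 0.43459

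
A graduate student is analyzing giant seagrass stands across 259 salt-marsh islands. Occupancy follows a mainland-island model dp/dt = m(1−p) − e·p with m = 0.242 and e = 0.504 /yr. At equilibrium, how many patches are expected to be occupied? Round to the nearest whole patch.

84

p* = m/(m+e) = 0.242/0.7460 = 0.3244.
Expected occupied patches = N × p* = 259 × 0.3244 = 84.02 ≈ 84.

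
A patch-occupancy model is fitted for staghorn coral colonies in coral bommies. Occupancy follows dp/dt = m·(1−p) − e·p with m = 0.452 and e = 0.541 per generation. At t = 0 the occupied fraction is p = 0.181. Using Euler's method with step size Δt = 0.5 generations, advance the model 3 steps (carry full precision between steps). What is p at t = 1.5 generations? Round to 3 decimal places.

0.420

Update rule: p ← p + [m·(1−p) − e·p]·Δt with Δt = 0.5.
p: 0.18100 → 0.31713  (Δp = +0.13613)
p: 0.31713 → 0.38568  (Δp = +0.06854)
p: 0.38568 → 0.42019  (Δp = +0.03451)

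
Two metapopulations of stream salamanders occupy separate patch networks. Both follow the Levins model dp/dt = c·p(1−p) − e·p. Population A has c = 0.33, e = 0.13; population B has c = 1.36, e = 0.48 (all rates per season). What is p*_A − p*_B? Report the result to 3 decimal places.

A: p*_A = 1 − 0.13/0.33 = 0.6061.
B: p*_B = 1 − 0.48/1.36 = 0.6471.
p*_A − p*_B = 0.6061 − 0.6471 = -0.0410.

-0.041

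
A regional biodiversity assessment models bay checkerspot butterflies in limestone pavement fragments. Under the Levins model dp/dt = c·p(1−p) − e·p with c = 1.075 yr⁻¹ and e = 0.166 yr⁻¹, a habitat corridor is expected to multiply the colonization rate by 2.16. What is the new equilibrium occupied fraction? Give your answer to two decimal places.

0.93

Before: p* = 1 − 0.166/1.075 = 0.8456.
After the change, c = 2.322, e = 0.166, so p* = 1 − 0.166/2.322 = 0.9285.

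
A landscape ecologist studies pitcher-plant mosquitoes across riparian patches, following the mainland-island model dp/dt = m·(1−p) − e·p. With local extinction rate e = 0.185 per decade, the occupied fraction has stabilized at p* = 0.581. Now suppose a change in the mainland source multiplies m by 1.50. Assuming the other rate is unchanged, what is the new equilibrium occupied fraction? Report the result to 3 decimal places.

0.675

Balance m(1−p*) = e·p* gives m = e·p*/(1−p*) = 0.185×0.58100/0.41900 = 0.25653.
New p* = m/(m+e) = 0.38479/(0.38479+0.18500) = 0.67532.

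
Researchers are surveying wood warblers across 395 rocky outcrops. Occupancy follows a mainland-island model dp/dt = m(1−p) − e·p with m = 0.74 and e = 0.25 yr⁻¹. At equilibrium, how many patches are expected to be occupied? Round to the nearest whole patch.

295

p* = m/(m+e) = 0.74/0.9900 = 0.7475.
Expected occupied patches = N × p* = 395 × 0.7475 = 295.25 ≈ 295.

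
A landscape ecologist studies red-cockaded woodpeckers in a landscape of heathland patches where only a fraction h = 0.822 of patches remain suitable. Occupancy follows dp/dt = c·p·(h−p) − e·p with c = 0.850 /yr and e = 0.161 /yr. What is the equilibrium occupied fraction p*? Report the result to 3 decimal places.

Setting dp/dt = 0 and dividing by p* gives c·(h−p*) = e.
So p* = h − e/c = 0.822 − 0.161/0.850 = 0.822 − 0.1894 = 0.6326.

0.633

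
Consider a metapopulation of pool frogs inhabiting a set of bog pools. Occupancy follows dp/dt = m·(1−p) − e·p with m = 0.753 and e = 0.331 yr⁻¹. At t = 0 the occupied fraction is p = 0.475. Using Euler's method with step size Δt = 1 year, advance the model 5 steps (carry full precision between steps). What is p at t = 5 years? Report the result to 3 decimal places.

0.695

Update rule: p ← p + [m·(1−p) − e·p]·Δt with Δt = 1.
  1  |  dp/dt·Δt = +0.238100  |  p_1 = 0.713100
  2  |  dp/dt·Δt = -0.020000  |  p_2 = 0.693100
  3  |  dp/dt·Δt = +0.001680  |  p_3 = 0.694780
  4  |  dp/dt·Δt = -0.000141  |  p_4 = 0.694639
  5  |  dp/dt·Δt = +0.000012  |  p_5 = 0.694650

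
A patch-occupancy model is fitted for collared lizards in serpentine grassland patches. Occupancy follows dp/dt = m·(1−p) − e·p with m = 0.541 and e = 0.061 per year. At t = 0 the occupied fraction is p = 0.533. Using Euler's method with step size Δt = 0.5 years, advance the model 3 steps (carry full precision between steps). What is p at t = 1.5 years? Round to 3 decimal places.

Update rule: p ← p + [m·(1−p) − e·p]·Δt with Δt = 0.5.
  1  |  dp/dt·Δt = +0.110067  |  p_1 = 0.643067
  2  |  dp/dt·Δt = +0.076937  |  p_2 = 0.720004
  3  |  dp/dt·Δt = +0.053779  |  p_3 = 0.773783

0.774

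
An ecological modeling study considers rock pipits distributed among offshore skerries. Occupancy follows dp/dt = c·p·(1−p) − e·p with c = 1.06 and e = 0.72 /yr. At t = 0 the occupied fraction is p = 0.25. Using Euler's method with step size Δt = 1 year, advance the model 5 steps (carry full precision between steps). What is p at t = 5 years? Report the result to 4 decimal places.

Update rule: p ← p + [c·p·(1−p) − e·p]·Δt with Δt = 1.
t = 1: p = 0.25000 + (+0.01875) = 0.26875
t = 2: p = 0.26875 + (+0.01481) = 0.28356
t = 3: p = 0.28356 + (+0.01118) = 0.29474
t = 4: p = 0.29474 + (+0.00813) = 0.30287
t = 5: p = 0.30287 + (+0.00574) = 0.30861

0.3086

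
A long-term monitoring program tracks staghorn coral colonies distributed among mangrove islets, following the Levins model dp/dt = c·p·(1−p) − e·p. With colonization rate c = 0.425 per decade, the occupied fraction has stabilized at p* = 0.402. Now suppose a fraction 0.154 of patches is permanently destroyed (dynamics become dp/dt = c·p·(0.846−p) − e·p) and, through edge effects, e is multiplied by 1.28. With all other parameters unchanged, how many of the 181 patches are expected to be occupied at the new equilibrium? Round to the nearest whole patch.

15

Balance c(1−p*) = e gives e = 0.425×(1 − 0.40200) = 0.25415.
New p* = 0.846 − e/c = 0.846 − 0.32531/0.42500 = 0.08056.
Expected occupied = 181 × 0.08056 = 14.58 ≈ 15.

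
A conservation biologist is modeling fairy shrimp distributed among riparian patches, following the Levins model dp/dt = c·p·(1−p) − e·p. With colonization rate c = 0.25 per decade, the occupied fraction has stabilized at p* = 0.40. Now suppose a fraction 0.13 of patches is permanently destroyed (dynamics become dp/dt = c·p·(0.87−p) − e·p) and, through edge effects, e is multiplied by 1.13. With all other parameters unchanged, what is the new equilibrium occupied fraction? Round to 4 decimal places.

Balance c(1−p*) = e gives e = 0.25×(1 − 0.40000) = 0.15000.
New p* = 0.87 − e/c = 0.87 − 0.16950/0.25000 = 0.19200.

0.1920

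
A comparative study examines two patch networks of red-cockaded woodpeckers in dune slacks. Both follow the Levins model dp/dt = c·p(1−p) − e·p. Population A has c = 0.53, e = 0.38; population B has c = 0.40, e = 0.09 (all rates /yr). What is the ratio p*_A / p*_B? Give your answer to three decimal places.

0.365

A: p*_A = 1 − 0.38/0.53 = 0.2830.
B: p*_B = 1 − 0.09/0.40 = 0.7750.
p*_A / p*_B = 0.2830/0.7750 = 0.3652.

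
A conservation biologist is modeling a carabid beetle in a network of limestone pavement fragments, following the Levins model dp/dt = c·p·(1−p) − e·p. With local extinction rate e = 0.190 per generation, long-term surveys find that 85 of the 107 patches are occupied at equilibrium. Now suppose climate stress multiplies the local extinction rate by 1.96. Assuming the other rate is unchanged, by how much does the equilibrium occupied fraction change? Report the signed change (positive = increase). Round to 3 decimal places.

Observed p* = 85/107 = 0.79439.
Balance c(1−p*) = e gives c = e/(1 − 0.79439) = 0.190/0.20561 = 0.92408.
New p* = 1 − e/c = 1 − 0.37240/0.92408 = 0.59700.
Δp* = 0.59700 − 0.79439 = -0.19739.

-0.197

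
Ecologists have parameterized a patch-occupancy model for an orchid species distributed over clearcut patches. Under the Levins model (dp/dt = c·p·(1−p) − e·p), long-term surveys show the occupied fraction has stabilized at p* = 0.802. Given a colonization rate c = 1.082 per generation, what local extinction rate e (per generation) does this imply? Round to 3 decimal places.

At equilibrium c(1−p*) = e.
e = 1.082 × (1 − 0.802) = 1.082 × 0.1980 = 0.2142.

0.214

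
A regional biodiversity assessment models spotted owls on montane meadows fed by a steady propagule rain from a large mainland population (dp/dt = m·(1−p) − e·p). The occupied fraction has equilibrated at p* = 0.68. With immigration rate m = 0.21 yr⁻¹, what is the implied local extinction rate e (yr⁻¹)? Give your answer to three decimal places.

At equilibrium m(1−p*) = e·p*, so e = m(1−p*)/p*.
e = 0.21 × 0.3200 / 0.68 = 0.0988.

0.099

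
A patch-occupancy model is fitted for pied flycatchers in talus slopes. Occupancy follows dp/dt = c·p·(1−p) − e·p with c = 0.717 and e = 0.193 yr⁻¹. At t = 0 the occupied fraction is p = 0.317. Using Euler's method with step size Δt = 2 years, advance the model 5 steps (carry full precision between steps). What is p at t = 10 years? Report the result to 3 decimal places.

0.731

Update rule: p ← p + [c·p·(1−p) − e·p]·Δt with Δt = 2.
  1  |  dp/dt·Δt = +0.188115  |  p_1 = 0.505115
  2  |  dp/dt·Δt = +0.163488  |  p_2 = 0.668603
  3  |  dp/dt·Δt = +0.059655  |  p_3 = 0.728258
  4  |  dp/dt·Δt = +0.002679  |  p_4 = 0.730937
  5  |  dp/dt·Δt = -0.000119  |  p_5 = 0.730817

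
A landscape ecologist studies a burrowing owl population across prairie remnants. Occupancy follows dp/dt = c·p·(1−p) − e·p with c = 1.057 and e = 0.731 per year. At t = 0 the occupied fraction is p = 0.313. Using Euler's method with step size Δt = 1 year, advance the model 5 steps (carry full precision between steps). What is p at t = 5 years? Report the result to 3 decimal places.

Update rule: p ← p + [c·p·(1−p) − e·p]·Δt with Δt = 1.
step 1: Δp = -0.00152, p = 0.31148
step 2: Δp = -0.00101, p = 0.31048
step 3: Δp = -0.00067, p = 0.30980
step 4: Δp = -0.00045, p = 0.30935
step 5: Δp = -0.00030, p = 0.30905

0.309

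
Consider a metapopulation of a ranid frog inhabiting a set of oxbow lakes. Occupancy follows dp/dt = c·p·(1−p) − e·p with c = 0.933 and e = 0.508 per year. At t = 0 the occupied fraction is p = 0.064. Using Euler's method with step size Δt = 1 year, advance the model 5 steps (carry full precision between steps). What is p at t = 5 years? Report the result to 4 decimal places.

Update rule: p ← p + [c·p·(1−p) − e·p]·Δt with Δt = 1.
step 1: Δp = +0.02338, p = 0.08738
step 2: Δp = +0.03001, p = 0.11739
step 3: Δp = +0.03703, p = 0.15442
step 4: Δp = +0.04338, p = 0.19781
step 5: Δp = +0.04756, p = 0.24537

0.2454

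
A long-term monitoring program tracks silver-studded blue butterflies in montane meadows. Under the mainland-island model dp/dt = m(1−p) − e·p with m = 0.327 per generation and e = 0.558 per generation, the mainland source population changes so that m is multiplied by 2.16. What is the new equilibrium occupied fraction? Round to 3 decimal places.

0.559

Before: p* = 0.327/(0.327+0.558) = 0.3695.
After: m = 0.70632, e = 0.558; p* = 0.70632/1.2643 = 0.5587.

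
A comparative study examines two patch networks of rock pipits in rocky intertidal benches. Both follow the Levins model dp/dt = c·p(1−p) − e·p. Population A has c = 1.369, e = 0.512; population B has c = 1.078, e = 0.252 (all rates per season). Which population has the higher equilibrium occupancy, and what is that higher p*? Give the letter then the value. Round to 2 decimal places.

A: p*_A = 1 − 0.512/1.369 = 0.6260.
B: p*_B = 1 − 0.252/1.078 = 0.7662.
B is higher at 0.7662.

B, 0.77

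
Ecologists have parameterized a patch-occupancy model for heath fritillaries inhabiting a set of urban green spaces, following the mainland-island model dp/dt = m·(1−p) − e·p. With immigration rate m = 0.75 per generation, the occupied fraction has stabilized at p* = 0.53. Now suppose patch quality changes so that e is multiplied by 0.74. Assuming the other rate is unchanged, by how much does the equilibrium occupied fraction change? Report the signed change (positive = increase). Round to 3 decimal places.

0.074

Balance m(1−p*) = e·p* gives e = m(1−p*)/p* = 0.75×0.47000/0.53000 = 0.66509.
New p* = m/(m+e) = 0.75000/(0.75000+0.49217) = 0.60378.
Δp* = 0.60378 − 0.53000 = +0.07378.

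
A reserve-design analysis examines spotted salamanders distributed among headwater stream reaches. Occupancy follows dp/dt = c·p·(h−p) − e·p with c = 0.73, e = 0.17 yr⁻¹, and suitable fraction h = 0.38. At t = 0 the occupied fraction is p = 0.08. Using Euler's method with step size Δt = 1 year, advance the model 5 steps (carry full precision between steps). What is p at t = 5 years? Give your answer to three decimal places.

0.099

Update rule: p ← p + [c·p·(h−p) − e·p]·Δt with Δt = 1.
p: 0.08000 → 0.08392  (Δp = +0.00392)
p: 0.08392 → 0.08779  (Δp = +0.00387)
p: 0.08779 → 0.09159  (Δp = +0.00380)
p: 0.09159 → 0.09531  (Δp = +0.00371)
p: 0.09531 → 0.09891  (Δp = +0.00361)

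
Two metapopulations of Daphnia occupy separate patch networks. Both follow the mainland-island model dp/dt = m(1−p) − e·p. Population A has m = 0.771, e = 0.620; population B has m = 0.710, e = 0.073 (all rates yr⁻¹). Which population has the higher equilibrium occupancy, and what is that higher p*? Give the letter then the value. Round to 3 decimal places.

B, 0.907

A: p*_A = m/(m+e) = 0.771/1.3910 = 0.5543.
B: p*_B = 0.710/0.7830 = 0.9068.
B is higher at 0.9068.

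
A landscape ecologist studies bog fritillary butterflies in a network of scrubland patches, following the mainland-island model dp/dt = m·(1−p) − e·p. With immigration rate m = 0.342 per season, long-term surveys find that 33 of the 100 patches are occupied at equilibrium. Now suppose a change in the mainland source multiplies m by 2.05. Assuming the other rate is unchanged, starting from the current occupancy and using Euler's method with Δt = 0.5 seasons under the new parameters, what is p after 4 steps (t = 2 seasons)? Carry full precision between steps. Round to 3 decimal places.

0.501

Observed p* = 33/100 = 0.33000.
Balance m(1−p*) = e·p* gives e = m(1−p*)/p* = 0.342×0.67000/0.33000 = 0.69436.
Starting from p₀ = 0.33000; update p ← p + (dp/dt)·Δt with the new parameters.
  1  |  dp/dt·Δt = +0.120298  |  p_1 = 0.450298
  2  |  dp/dt·Δt = +0.036362  |  p_2 = 0.486661
  3  |  dp/dt·Δt = +0.010991  |  p_3 = 0.497652
  4  |  dp/dt·Δt = +0.003322  |  p_4 = 0.500974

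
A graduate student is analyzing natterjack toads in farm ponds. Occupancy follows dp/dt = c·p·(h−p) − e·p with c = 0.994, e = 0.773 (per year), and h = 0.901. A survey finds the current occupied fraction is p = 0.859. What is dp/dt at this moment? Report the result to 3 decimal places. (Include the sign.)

Colonization term: c·p·(h−p) = 0.994×0.859×0.0420 = 0.03586.
Extinction term: e·p = 0.66401.
dp/dt = 0.03586 − 0.66401 = -0.62815.

-0.628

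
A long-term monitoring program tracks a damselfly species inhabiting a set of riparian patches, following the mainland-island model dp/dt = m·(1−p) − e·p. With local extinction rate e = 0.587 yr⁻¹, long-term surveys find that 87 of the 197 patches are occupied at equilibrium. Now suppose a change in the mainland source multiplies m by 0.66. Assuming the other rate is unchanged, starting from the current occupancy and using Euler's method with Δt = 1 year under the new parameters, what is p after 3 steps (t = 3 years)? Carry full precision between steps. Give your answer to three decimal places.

Observed p* = 87/197 = 0.44162.
Balance m(1−p*) = e·p* gives m = e·p*/(1−p*) = 0.587×0.44162/0.55838 = 0.46426.
Starting from p₀ = 0.44162; update p ← p + (dp/dt)·Δt with the new parameters.
step 1: Δp = -0.08814, p = 0.35348
step 2: Δp = -0.00939, p = 0.34409
step 3: Δp = -0.00100, p = 0.34309

0.343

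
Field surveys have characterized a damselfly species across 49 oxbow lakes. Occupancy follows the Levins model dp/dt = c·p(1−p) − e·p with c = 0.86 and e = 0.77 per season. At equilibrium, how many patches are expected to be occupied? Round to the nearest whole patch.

p* = 1 − e/c = 1 − 0.77/0.86 = 0.1047.
Expected occupied patches = N × p* = 49 × 0.1047 = 5.13 ≈ 5.

5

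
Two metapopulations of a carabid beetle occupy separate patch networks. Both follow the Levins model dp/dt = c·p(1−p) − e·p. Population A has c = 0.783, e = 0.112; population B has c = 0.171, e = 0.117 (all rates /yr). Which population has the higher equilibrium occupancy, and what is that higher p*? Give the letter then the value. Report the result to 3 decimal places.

A: p*_A = 1 − 0.112/0.783 = 0.8570.
B: p*_B = 1 − 0.117/0.171 = 0.3158.
A is higher at 0.8570.

A, 0.857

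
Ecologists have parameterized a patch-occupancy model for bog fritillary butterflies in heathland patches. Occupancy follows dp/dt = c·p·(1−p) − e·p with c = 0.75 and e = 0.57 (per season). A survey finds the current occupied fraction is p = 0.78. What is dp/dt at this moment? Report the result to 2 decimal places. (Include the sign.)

-0.32

Colonization term: c·p·(1−p) = 0.75×0.78×0.2200 = 0.12870.
Extinction term: e·p = 0.44460.
dp/dt = 0.12870 − 0.44460 = -0.31590.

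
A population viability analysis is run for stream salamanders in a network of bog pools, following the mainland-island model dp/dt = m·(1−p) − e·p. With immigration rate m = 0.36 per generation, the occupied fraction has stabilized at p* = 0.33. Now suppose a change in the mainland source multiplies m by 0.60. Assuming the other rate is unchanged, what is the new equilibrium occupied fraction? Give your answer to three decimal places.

0.228

Balance m(1−p*) = e·p* gives e = m(1−p*)/p* = 0.36×0.67000/0.33000 = 0.73091.
New p* = m/(m+e) = 0.21600/(0.21600+0.73091) = 0.22811.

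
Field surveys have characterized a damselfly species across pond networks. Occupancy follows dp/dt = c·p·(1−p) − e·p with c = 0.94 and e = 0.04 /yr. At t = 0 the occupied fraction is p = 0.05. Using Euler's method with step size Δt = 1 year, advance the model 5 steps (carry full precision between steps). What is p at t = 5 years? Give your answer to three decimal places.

0.691

Update rule: p ← p + [c·p·(1−p) − e·p]·Δt with Δt = 1.
  1  |  dp/dt·Δt = +0.042650  |  p_1 = 0.092650
  2  |  dp/dt·Δt = +0.075316  |  p_2 = 0.167966
  3  |  dp/dt·Δt = +0.124650  |  p_3 = 0.292616
  4  |  dp/dt·Δt = +0.182868  |  p_4 = 0.475483
  5  |  dp/dt·Δt = +0.215416  |  p_5 = 0.690899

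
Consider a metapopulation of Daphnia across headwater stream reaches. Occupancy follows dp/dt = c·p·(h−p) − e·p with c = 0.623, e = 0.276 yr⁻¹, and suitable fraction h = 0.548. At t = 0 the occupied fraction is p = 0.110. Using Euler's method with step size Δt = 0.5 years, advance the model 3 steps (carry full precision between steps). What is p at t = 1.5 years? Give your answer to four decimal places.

0.1095

Update rule: p ← p + [c·p·(h−p) − e·p]·Δt with Δt = 0.5.
t = 0.5: p = 0.11000 + (-0.00017) = 0.10983
t = 1: p = 0.10983 + (-0.00017) = 0.10966
t = 1.5: p = 0.10966 + (-0.00016) = 0.10950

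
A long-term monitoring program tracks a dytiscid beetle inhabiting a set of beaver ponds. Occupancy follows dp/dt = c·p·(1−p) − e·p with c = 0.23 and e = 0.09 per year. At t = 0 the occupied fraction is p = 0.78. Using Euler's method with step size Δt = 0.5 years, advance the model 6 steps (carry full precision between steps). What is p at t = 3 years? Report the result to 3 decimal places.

0.709

Update rule: p ← p + [c·p·(1−p) − e·p]·Δt with Δt = 0.5.
  1  |  dp/dt·Δt = -0.015366  |  p_1 = 0.764634
  2  |  dp/dt·Δt = -0.013712  |  p_2 = 0.750922
  3  |  dp/dt·Δt = -0.012282  |  p_3 = 0.738640
  4  |  dp/dt·Δt = -0.011038  |  p_4 = 0.727602
  5  |  dp/dt·Δt = -0.009949  |  p_5 = 0.717652
  6  |  dp/dt·Δt = -0.008992  |  p_6 = 0.708660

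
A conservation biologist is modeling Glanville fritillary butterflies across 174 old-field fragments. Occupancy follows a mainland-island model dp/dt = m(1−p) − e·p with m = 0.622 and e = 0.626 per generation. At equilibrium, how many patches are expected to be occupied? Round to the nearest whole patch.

p* = m/(m+e) = 0.622/1.2480 = 0.4984.
Expected occupied patches = N × p* = 174 × 0.4984 = 86.72 ≈ 87.

87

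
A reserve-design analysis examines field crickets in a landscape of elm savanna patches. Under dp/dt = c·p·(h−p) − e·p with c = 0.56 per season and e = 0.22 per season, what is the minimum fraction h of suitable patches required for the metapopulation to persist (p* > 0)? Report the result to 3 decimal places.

0.393

p* = h − e/c is positive only when h > e/c.
h_min = e/c = 0.22/0.56 = 0.3929.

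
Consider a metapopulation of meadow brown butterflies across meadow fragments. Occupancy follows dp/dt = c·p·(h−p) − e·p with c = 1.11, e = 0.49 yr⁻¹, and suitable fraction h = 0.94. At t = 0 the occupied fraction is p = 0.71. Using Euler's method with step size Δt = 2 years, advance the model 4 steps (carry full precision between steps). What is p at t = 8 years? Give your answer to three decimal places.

Update rule: p ← p + [c·p·(h−p) − e·p]·Δt with Δt = 2.
step 1: Δp = -0.33327, p = 0.37673
step 2: Δp = +0.10189, p = 0.47862
step 3: Δp = +0.02119, p = 0.49981
step 4: Δp = -0.00138, p = 0.49842

0.498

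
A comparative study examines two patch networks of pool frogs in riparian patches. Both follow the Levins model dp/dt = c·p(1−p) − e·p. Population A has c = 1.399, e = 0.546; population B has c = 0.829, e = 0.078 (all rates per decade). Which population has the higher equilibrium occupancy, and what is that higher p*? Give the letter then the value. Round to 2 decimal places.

B, 0.91

A: p*_A = 1 − 0.546/1.399 = 0.6097.
B: p*_B = 1 − 0.078/0.829 = 0.9059.
B is higher at 0.9059.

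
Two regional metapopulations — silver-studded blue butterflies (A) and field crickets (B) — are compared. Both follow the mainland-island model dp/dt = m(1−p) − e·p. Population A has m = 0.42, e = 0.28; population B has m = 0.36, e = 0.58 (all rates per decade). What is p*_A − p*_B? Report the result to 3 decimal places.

A: p*_A = m/(m+e) = 0.42/0.7000 = 0.6000.
B: p*_B = 0.36/0.9400 = 0.3830.
p*_A − p*_B = 0.6000 − 0.3830 = 0.2170.

0.217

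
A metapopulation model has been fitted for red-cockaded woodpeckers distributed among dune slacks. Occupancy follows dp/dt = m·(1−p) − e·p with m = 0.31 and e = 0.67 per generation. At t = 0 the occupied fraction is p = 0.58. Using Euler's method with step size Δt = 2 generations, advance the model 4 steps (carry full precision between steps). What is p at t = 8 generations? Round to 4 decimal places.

0.5403

Update rule: p ← p + [m·(1−p) − e·p]·Δt with Δt = 2.
step 1: Δp = -0.51680, p = 0.06320
step 2: Δp = +0.49613, p = 0.55933
step 3: Δp = -0.47628, p = 0.08305
step 4: Δp = +0.45723, p = 0.54028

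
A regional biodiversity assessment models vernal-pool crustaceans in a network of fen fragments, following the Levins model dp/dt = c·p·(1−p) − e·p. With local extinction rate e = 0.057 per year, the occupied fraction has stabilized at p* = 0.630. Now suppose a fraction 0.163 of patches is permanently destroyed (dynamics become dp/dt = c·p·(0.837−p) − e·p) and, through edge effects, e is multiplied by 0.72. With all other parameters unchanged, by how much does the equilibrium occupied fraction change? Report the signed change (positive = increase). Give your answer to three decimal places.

Balance c(1−p*) = e gives c = e/(1 − 0.63000) = 0.057/0.37000 = 0.15405.
New p* = 0.837 − e/c = 0.837 − 0.04104/0.15405 = 0.57059.
Δp* = 0.57059 − 0.63000 = -0.05941.

-0.059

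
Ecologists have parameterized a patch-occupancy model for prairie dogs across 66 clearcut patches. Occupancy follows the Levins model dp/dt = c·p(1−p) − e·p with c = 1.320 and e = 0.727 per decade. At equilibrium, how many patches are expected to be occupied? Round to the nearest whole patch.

30

p* = 1 − e/c = 1 − 0.727/1.320 = 0.4492.
Expected occupied patches = N × p* = 66 × 0.4492 = 29.65 ≈ 30.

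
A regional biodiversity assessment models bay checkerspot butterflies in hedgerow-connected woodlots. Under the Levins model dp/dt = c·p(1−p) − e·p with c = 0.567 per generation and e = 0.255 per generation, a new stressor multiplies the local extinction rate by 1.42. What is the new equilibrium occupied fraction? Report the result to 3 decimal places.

0.361

Before: p* = 1 − 0.255/0.567 = 0.5503.
After the change, c = 0.567, e = 0.3621, so p* = 1 − 0.3621/0.567 = 0.3614.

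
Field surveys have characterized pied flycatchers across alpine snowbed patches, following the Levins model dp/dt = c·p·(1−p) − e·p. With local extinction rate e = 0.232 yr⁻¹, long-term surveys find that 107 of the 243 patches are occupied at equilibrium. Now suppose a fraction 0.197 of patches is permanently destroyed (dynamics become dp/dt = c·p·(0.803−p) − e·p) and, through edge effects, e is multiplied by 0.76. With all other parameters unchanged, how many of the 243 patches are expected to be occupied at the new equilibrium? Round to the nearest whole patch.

92

Observed p* = 107/243 = 0.44033.
Balance c(1−p*) = e gives c = e/(1 − 0.44033) = 0.232/0.55967 = 0.41453.
New p* = 0.803 − e/c = 0.803 − 0.17632/0.41453 = 0.37765.
Expected occupied = 243 × 0.37765 = 91.77 ≈ 92.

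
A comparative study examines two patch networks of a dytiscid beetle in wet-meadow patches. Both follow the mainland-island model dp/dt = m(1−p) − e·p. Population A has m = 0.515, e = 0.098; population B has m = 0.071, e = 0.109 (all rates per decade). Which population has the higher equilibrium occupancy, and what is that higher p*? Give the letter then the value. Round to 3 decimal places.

A: p*_A = m/(m+e) = 0.515/0.6130 = 0.8401.
B: p*_B = 0.071/0.1800 = 0.3944.
A is higher at 0.8401.

A, 0.840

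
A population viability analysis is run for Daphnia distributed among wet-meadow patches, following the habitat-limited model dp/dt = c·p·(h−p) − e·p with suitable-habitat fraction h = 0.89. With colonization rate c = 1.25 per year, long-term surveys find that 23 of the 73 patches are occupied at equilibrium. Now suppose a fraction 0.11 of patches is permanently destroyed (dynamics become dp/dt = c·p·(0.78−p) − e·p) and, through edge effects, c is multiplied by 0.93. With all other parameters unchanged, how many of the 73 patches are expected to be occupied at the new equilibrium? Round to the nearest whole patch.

12

Observed p* = 23/73 = 0.31507.
Balance c(h−p*) = e gives e = 1.25×(0.89 − 0.31507) = 0.71866.
New p* = 0.78 − e/c = 0.78 − 0.71866/1.16250 = 0.16180.
Expected occupied = 73 × 0.16180 = 11.81 ≈ 12.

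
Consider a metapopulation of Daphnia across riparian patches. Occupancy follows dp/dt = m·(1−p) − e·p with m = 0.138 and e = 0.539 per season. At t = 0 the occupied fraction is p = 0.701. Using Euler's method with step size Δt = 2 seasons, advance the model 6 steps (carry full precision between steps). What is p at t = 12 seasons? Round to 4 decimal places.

0.2048

Update rule: p ← p + [m·(1−p) − e·p]·Δt with Δt = 2.
  1  |  dp/dt·Δt = -0.673154  |  p_1 = 0.027846
  2  |  dp/dt·Δt = +0.238297  |  p_2 = 0.266143
  3  |  dp/dt·Δt = -0.084357  |  p_3 = 0.181786
  4  |  dp/dt·Δt = +0.029862  |  p_4 = 0.211648
  5  |  dp/dt·Δt = -0.010571  |  p_5 = 0.201077
  6  |  dp/dt·Δt = +0.003742  |  p_6 = 0.204819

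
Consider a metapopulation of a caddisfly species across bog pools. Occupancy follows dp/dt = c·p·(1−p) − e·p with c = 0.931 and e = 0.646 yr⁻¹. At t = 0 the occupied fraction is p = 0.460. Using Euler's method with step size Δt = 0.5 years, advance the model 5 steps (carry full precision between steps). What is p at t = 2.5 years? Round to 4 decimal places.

Update rule: p ← p + [c·p·(1−p) − e·p]·Δt with Δt = 0.5.
p: 0.46000 → 0.42705  (Δp = -0.03295)
p: 0.42705 → 0.40301  (Δp = -0.02404)
p: 0.40301 → 0.38483  (Δp = -0.01818)
p: 0.38483 → 0.37073  (Δp = -0.01410)
p: 0.37073 → 0.35958  (Δp = -0.01115)

0.3596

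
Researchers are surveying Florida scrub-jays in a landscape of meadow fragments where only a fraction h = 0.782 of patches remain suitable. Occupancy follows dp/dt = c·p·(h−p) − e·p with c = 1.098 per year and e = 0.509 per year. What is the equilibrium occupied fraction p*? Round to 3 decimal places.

0.318

Setting dp/dt = 0 and dividing by p* gives c·(h−p*) = e.
So p* = h − e/c = 0.782 − 0.509/1.098 = 0.782 − 0.4636 = 0.3184.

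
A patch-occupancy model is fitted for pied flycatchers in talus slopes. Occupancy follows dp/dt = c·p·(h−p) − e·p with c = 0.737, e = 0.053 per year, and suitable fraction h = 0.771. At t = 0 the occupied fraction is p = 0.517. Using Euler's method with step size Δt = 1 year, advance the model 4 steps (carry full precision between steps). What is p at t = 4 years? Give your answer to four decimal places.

0.6817

Update rule: p ← p + [c·p·(h−p) − e·p]·Δt with Δt = 1.
t = 1: p = 0.51700 + (+0.06938) = 0.58638
t = 2: p = 0.58638 + (+0.04871) = 0.63509
t = 3: p = 0.63509 + (+0.02996) = 0.66504
t = 4: p = 0.66504 + (+0.01669) = 0.68173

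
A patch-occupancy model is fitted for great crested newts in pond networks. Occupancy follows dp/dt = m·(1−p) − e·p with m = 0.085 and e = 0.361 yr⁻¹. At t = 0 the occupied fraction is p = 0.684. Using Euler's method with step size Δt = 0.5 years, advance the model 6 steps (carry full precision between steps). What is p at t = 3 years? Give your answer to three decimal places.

Update rule: p ← p + [m·(1−p) − e·p]·Δt with Δt = 0.5.
step 1: Δp = -0.11003, p = 0.57397
step 2: Δp = -0.08549, p = 0.48847
step 3: Δp = -0.06643, p = 0.42204
step 4: Δp = -0.05162, p = 0.37043
step 5: Δp = -0.04011, p = 0.33032
step 6: Δp = -0.03116, p = 0.29916

0.299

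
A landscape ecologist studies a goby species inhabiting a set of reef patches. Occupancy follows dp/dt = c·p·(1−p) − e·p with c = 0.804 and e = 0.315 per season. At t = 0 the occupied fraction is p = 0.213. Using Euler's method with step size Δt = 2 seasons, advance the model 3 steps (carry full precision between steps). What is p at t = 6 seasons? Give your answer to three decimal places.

0.585

Update rule: p ← p + [c·p·(1−p) − e·p]·Δt with Δt = 2.
t = 2: p = 0.21300 + (+0.13536) = 0.34836
t = 4: p = 0.34836 + (+0.14556) = 0.49392
t = 6: p = 0.49392 + (+0.09077) = 0.58469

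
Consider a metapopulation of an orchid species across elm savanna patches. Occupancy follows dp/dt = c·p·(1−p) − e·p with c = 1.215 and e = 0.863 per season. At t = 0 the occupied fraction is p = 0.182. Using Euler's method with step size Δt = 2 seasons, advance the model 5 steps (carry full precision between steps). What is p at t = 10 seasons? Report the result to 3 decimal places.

Update rule: p ← p + [c·p·(1−p) − e·p]·Δt with Δt = 2.
step 1: Δp = +0.04764, p = 0.22964
step 2: Δp = +0.03352, p = 0.26316
step 3: Δp = +0.01698, p = 0.28014
step 4: Δp = +0.00652, p = 0.28666
step 5: Δp = +0.00213, p = 0.28878

0.289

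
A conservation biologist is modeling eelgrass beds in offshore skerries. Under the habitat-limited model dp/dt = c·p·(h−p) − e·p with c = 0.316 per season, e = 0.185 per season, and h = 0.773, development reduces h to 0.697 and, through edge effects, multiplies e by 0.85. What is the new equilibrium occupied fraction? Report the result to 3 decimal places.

Before: p* = h − e/c = 0.773 − 0.185/0.316 = 0.773 − 0.5854 = 0.1876.
After: c = 0.316, e = 0.15725, h = 0.697; p* = 0.697 − 0.15725/0.316 = 0.1994.

0.199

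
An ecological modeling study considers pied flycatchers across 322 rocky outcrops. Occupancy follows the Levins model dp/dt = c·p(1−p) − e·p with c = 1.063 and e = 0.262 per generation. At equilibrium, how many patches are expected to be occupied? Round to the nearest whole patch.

p* = 1 − e/c = 1 − 0.262/1.063 = 0.7535.
Expected occupied patches = N × p* = 322 × 0.7535 = 242.64 ≈ 243.

243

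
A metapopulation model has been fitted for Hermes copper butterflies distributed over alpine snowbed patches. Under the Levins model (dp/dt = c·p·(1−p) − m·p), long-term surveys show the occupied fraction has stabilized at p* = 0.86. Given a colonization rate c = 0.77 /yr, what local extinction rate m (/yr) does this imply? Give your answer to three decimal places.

At equilibrium c(1−p*) = m.
m = 0.77 × (1 − 0.86) = 0.77 × 0.1400 = 0.1078.

0.108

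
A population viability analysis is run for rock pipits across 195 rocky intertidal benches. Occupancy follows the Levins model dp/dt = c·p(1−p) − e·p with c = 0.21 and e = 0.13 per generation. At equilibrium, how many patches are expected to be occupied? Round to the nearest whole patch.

74

p* = 1 − e/c = 1 − 0.13/0.21 = 0.3810.
Expected occupied patches = N × p* = 195 × 0.3810 = 74.29 ≈ 74.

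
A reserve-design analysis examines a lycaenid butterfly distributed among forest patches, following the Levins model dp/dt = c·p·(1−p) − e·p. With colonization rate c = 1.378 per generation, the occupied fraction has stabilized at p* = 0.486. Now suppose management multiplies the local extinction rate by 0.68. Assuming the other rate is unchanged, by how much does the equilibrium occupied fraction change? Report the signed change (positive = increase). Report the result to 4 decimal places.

0.1645

Balance c(1−p*) = e gives e = 1.378×(1 − 0.48600) = 0.70829.
New p* = 1 − e/c = 1 − 0.48164/1.37800 = 0.65048.
Δp* = 0.65048 − 0.48600 = +0.16448.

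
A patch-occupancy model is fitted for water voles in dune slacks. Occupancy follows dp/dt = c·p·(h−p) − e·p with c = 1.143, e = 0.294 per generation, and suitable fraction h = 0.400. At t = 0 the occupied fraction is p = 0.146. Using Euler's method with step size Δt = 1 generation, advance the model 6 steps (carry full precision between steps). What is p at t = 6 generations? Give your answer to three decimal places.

0.144

Update rule: p ← p + [c·p·(h−p) − e·p]·Δt with Δt = 1.
p: 0.14600 → 0.14546  (Δp = -0.00054)
p: 0.14546 → 0.14502  (Δp = -0.00045)
p: 0.14502 → 0.14465  (Δp = -0.00037)
p: 0.14465 → 0.14434  (Δp = -0.00031)
p: 0.14434 → 0.14408  (Δp = -0.00026)
p: 0.14408 → 0.14387  (Δp = -0.00021)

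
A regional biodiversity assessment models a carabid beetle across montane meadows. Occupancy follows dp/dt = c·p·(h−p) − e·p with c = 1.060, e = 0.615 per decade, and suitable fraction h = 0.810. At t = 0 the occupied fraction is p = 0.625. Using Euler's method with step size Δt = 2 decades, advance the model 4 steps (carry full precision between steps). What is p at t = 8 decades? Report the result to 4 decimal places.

0.1809

Update rule: p ← p + [c·p·(h−p) − e·p]·Δt with Δt = 2.
t = 2: p = 0.62500 + (-0.52363) = 0.10137
t = 4: p = 0.10137 + (+0.02760) = 0.12898
t = 6: p = 0.12898 + (+0.02757) = 0.15655
t = 8: p = 0.15655 + (+0.02431) = 0.18086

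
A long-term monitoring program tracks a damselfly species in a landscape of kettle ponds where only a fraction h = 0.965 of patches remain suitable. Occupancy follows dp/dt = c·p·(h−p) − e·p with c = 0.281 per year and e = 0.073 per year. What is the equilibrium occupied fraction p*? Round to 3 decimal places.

Setting dp/dt = 0 and dividing by p* gives c·(h−p*) = e.
So p* = h − e/c = 0.965 − 0.073/0.281 = 0.965 − 0.2598 = 0.7052.

0.705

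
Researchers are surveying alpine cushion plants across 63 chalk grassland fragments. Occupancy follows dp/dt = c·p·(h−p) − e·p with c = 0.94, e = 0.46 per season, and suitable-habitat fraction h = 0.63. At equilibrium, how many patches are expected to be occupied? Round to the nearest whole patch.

p* = h − e/c = 0.63 − 0.4894 = 0.1406.
Expected occupied patches = N × p* = 63 × 0.1406 = 8.86 ≈ 9.

9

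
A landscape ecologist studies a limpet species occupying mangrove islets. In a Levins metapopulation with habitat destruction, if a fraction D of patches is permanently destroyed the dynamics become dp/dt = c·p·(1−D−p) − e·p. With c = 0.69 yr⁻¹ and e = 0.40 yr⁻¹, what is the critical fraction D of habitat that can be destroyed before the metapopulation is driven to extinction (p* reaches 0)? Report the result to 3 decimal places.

0.420

The nontrivial equilibrium is p* = (1−D) − e/c; extinction occurs when this hits zero.
So D_crit = 1 − e/c = 1 − 0.40/0.69 = 1 − 0.5797 = 0.4203.
This equals the undisturbed p*, a classic result of Lande's extension.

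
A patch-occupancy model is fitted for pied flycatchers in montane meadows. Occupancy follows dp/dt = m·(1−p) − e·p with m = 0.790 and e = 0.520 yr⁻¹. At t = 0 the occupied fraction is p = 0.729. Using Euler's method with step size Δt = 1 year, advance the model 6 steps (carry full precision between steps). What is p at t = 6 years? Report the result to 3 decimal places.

Update rule: p ← p + [m·(1−p) − e·p]·Δt with Δt = 1.
step 1: Δp = -0.16499, p = 0.56401
step 2: Δp = +0.05115, p = 0.61516
step 3: Δp = -0.01586, p = 0.59930
step 4: Δp = +0.00492, p = 0.60422
step 5: Δp = -0.00152, p = 0.60269
step 6: Δp = +0.00047, p = 0.60317

0.603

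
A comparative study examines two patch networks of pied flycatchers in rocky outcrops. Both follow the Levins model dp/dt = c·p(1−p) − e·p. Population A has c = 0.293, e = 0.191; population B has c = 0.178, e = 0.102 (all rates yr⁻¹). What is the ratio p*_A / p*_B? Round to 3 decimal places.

A: p*_A = 1 − 0.191/0.293 = 0.3481.
B: p*_B = 1 − 0.102/0.178 = 0.4270.
p*_A / p*_B = 0.3481/0.4270 = 0.8153.

0.815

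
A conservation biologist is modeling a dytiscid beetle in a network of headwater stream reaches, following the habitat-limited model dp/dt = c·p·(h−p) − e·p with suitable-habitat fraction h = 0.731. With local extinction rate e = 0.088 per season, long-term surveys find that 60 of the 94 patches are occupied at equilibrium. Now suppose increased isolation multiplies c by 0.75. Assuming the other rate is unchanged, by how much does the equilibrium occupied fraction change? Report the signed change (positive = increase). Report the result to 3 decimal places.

-0.031

Observed p* = 60/94 = 0.63830.
Balance c(h−p*) = e gives c = e/(0.731 − 0.63830) = 0.088/0.09270 = 0.94930.
New p* = 0.731 − e/c = 0.731 − 0.08800/0.71198 = 0.60740.
Δp* = 0.60740 − 0.63830 = -0.03090.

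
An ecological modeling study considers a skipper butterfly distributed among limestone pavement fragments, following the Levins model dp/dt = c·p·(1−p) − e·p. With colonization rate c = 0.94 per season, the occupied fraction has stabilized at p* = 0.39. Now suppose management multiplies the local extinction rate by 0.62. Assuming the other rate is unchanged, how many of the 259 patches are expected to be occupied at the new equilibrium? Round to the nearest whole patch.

Balance c(1−p*) = e gives e = 0.94×(1 − 0.39000) = 0.57340.
New p* = 1 − e/c = 1 − 0.35551/0.94000 = 0.62180.
Expected occupied = 259 × 0.62180 = 161.05 ≈ 161.

161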